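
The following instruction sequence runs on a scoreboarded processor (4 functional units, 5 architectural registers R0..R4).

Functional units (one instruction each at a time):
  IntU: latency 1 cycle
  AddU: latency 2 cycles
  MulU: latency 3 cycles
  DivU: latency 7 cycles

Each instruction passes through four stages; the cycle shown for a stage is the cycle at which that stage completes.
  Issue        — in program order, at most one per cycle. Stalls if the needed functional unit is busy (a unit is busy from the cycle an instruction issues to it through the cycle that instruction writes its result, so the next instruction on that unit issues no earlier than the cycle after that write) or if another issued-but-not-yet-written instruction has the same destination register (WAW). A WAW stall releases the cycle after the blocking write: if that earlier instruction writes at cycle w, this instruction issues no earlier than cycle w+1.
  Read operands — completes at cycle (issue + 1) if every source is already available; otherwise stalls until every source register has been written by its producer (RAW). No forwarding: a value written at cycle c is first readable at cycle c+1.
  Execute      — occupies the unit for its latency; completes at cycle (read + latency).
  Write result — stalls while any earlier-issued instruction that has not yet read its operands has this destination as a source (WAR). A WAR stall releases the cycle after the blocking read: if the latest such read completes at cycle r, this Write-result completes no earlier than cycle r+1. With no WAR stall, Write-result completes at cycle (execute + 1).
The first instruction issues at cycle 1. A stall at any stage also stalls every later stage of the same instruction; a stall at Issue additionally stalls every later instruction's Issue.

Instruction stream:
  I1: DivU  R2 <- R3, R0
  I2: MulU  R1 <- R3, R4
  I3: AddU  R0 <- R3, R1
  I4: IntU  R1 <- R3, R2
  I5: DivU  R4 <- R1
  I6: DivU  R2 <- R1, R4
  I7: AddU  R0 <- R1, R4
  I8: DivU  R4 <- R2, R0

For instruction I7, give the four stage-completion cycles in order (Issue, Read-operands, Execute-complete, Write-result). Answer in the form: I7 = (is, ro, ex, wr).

I7 = (24, 25, 27, 28)

c1: I1 dispatched to DivU
c2: I1 operands ready, I2 dispatched to MulU
c3: I2 operands ready, I3 dispatched to AddU
c6: I2 complete
c7: R1←I2
c8: I3 operands ready, I4 dispatched to IntU
c9: I1 complete
c10: R2←I1, I3 complete
c11: R0←I3, I4 operands ready, I5 dispatched to DivU
c12: I4 complete
c13: R1←I4
c14: I5 operands ready
c21: I5 complete
c22: R4←I5
c23: I6 dispatched to DivU
c24: I6 operands ready, I7 dispatched to AddU
c25: I7 operands ready
c27: I7 complete
c28: R0←I7
c31: I6 complete
c32: R2←I6
c33: I8 dispatched to DivU
c34: I8 operands ready
c41: I8 complete
c42: R4←I8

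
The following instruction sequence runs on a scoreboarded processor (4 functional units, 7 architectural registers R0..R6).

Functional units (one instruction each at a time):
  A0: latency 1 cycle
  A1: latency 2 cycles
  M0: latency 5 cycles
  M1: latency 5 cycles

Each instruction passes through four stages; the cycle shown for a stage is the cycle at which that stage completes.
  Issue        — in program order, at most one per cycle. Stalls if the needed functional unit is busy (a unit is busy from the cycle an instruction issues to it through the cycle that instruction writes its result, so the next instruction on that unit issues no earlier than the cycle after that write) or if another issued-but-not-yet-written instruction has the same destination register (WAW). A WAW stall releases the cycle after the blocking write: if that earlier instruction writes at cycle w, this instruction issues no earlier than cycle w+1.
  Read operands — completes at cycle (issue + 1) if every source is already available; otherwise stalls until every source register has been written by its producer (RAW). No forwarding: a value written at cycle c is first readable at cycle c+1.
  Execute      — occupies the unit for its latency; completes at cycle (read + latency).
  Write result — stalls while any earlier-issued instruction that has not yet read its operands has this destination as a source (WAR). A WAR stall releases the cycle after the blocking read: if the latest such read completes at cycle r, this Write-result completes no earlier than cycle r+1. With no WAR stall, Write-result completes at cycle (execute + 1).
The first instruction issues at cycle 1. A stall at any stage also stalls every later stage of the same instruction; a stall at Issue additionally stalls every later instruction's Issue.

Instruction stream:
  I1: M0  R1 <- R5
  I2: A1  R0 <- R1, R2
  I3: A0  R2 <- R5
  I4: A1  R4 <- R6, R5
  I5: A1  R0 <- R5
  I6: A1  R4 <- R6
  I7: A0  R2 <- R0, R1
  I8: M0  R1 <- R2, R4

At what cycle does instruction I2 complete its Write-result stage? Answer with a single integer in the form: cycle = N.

I1: IS=1 RO=2 EX=7 WR=8
I2: IS=2 RO=9 EX=11 WR=12  [RAW R1: wait I1 write@8]
I3: IS=3 RO=4 EX=5 WR=10  [WAR R2: wait I2 read@9]
I4: IS=13 RO=14 EX=16 WR=17  [struct: A1 busy until I2 writes@12]
I5: IS=18 RO=19 EX=21 WR=22  [struct: A1 busy until I4 writes@17]
I6: IS=23 RO=24 EX=26 WR=27  [struct: A1 busy until I5 writes@22]
I7: IS=24 RO=25 EX=26 WR=27
I8: IS=25 RO=28 EX=33 WR=34  [RAW R2: wait I7 write@27; RAW R4: wait I6 write@27]

cycle = 12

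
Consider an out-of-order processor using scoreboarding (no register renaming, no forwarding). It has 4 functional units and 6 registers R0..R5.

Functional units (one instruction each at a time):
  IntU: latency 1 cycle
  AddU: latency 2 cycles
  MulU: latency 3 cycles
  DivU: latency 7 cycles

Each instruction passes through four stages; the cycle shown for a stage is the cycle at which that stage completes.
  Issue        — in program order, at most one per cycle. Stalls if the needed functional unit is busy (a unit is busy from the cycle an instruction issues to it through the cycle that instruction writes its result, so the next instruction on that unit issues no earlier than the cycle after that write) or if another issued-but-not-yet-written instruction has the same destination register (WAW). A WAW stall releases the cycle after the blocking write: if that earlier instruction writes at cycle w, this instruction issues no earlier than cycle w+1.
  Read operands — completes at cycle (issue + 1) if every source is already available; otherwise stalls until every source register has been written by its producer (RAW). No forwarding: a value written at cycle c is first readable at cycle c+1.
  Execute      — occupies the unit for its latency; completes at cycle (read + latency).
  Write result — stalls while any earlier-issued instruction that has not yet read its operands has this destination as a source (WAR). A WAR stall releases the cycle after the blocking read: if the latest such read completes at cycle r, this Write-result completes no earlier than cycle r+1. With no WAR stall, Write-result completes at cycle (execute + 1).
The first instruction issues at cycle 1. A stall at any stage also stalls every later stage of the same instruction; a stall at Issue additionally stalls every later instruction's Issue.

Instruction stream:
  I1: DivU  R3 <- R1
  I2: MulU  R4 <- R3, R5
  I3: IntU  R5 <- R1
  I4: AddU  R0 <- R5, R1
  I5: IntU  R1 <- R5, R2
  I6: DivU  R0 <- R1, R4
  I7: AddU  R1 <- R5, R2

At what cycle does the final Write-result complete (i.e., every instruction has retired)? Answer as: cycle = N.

cycle = 26

I1: IS=1 RO=2 EX=9 WR=10
I2: IS=2 RO=11 EX=14 WR=15  [RAW R3: wait I1 write@10]
I3: IS=3 RO=4 EX=5 WR=12  [WAR R5: wait I2 read@11]
I4: IS=4 RO=13 EX=15 WR=16  [RAW R5: wait I3 write@12]
I5: IS=13 RO=14 EX=15 WR=16  [struct: IntU busy until I3 writes@12]
I6: IS=17 RO=18 EX=25 WR=26  [WAW R0: wait I4 write@16]
I7: IS=18 RO=19 EX=21 WR=22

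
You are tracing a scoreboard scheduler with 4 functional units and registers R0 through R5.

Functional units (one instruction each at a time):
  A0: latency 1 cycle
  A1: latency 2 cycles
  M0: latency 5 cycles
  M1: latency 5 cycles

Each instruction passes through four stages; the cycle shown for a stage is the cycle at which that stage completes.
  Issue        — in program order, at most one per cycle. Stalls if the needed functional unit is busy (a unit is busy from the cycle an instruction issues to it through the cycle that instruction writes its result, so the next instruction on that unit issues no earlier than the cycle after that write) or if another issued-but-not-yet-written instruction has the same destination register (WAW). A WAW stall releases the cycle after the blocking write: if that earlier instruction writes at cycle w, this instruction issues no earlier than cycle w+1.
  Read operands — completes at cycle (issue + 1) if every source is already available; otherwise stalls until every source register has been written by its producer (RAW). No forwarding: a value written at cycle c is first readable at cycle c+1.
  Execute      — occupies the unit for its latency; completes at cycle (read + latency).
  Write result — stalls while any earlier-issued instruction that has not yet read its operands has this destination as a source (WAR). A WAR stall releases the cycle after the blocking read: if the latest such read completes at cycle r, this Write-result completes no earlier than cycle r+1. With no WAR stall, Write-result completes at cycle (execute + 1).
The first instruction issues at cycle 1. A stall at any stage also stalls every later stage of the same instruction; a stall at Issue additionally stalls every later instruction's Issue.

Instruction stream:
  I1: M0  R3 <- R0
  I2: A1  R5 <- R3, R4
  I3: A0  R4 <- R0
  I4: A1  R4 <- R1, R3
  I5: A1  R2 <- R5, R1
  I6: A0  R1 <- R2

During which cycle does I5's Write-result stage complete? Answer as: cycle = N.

cycle = 22

[I1] 1/2/7/8
[I2] 2/9/11/12  (RAW R3: wait I1 write@8)
[I3] 3/4/5/10  (WAR R4: wait I2 read@9)
[I4] 13/14/16/17  (struct: A1 busy until I2 writes@12)
[I5] 18/19/21/22  (struct: A1 busy until I4 writes@17)
[I6] 19/23/24/25  (RAW R2: wait I5 write@22)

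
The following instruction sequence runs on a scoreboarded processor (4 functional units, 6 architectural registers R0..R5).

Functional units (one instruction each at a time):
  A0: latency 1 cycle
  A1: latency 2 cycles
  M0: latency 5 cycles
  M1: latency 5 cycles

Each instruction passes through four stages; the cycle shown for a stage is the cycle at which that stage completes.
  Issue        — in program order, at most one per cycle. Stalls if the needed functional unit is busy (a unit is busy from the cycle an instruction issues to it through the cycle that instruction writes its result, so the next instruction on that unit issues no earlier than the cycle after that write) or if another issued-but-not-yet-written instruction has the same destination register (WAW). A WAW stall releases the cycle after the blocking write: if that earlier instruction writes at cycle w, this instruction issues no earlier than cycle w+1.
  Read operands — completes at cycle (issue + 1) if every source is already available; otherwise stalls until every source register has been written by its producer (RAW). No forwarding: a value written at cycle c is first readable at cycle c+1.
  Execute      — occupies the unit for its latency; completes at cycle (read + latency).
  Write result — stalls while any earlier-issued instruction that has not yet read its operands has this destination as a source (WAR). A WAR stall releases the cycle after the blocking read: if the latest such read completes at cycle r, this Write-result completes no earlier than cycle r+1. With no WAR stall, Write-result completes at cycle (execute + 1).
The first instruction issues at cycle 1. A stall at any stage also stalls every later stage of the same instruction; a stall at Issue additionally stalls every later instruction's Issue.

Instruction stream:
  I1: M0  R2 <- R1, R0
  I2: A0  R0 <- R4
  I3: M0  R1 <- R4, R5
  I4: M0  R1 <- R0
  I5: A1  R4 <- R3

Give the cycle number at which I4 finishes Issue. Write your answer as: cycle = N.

cycle = 17

t=1  issue I1 (M0)
t=2  I1 read-ops, issue I2 (A0)
t=3  I2 read-ops
t=4  I2 finished on A0
t=5  I2→R0
t=7  I1 finished on M0
t=8  I1→R2
t=9  issue I3 (M0)
t=10  I3 read-ops
t=15  I3 finished on M0
t=16  I3→R1
t=17  issue I4 (M0)
t=18  I4 read-ops, issue I5 (A1)
t=19  I5 read-ops
t=21  I5 finished on A1
t=22  I5→R4
t=23  I4 finished on M0
t=24  I4→R1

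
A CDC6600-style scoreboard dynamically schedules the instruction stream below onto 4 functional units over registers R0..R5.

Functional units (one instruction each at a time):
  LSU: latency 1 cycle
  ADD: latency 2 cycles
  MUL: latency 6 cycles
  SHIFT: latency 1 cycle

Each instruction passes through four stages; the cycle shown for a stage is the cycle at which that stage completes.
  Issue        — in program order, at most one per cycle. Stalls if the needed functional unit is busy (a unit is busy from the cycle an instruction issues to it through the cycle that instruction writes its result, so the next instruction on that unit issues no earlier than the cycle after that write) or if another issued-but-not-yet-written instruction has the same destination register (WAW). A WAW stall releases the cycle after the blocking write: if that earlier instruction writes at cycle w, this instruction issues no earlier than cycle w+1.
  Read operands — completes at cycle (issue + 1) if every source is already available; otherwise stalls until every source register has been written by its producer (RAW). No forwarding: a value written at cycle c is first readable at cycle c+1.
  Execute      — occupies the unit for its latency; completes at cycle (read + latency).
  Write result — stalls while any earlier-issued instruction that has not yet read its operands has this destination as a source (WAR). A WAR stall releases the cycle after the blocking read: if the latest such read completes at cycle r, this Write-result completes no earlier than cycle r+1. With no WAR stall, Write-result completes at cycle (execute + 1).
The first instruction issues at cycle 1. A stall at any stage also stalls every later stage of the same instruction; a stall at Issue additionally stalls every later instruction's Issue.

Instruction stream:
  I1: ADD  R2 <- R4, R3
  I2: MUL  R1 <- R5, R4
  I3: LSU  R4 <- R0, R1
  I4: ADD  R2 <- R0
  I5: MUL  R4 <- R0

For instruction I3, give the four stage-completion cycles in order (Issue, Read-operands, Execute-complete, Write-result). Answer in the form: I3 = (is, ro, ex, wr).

I3 = (3, 11, 12, 13)

1) issue 1, read 2, done 4, write 5
2) issue 2, read 3, done 9, write 10
3) issue 3, read 11, done 12, write 13  <RAW R1: wait I2 write@10>
4) issue 6, read 7, done 9, write 10  <struct: ADD busy until I1 writes@5>
5) issue 14, read 15, done 21, write 22  <WAW R4: wait I3 write@13>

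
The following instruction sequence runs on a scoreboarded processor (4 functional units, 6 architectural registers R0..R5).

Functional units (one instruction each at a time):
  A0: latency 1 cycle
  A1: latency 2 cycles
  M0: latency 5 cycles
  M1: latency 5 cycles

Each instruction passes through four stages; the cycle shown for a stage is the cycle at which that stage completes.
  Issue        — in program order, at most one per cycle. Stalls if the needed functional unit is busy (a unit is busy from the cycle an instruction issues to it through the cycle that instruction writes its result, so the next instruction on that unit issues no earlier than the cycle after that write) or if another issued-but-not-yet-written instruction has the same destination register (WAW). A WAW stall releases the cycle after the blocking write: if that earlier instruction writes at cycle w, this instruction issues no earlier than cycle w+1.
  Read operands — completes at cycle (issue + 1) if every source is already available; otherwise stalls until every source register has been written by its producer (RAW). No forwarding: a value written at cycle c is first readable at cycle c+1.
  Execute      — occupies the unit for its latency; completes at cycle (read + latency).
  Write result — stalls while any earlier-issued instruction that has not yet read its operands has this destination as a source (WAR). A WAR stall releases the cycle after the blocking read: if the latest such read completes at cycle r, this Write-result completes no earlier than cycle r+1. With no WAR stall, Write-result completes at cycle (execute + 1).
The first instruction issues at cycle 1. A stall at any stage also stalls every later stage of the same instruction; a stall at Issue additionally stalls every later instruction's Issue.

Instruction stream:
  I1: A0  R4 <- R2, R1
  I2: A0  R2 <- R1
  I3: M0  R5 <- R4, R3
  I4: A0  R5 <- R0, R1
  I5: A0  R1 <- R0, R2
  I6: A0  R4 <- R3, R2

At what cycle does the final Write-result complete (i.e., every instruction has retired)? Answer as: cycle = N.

cycle = 25

I1 -> (1, 2, 3, 4)
I2 -> (5, 6, 7, 8)  // struct: A0 busy until I1 writes@4
I3 -> (6, 7, 12, 13)
I4 -> (14, 15, 16, 17)  // WAW R5: wait I3 write@13
I5 -> (18, 19, 20, 21)  // struct: A0 busy until I4 writes@17
I6 -> (22, 23, 24, 25)  // struct: A0 busy until I5 writes@21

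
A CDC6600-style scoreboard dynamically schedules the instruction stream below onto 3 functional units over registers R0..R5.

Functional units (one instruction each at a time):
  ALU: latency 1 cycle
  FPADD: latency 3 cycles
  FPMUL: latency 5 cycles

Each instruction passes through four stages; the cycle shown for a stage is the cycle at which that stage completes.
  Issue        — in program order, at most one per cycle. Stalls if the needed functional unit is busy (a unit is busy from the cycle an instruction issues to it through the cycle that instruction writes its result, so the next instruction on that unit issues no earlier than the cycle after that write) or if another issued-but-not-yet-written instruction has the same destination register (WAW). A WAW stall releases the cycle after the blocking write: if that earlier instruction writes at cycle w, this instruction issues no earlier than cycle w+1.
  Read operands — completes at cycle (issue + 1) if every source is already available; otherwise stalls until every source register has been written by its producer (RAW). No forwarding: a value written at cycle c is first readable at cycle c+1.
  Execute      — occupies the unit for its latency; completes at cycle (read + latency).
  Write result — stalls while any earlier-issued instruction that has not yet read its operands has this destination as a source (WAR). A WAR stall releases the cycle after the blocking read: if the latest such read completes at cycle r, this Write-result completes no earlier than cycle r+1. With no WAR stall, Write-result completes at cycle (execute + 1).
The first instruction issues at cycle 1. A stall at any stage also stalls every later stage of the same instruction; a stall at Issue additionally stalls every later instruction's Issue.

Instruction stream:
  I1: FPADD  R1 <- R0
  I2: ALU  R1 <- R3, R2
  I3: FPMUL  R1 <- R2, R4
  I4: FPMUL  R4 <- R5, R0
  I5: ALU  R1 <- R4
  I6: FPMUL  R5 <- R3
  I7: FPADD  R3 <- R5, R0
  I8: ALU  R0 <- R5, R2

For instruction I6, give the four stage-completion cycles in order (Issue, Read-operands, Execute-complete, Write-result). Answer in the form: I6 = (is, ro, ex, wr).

I6 = (27, 28, 33, 34)

[1] I1→FPADD
[2] I1 RO
[5] I1 EX
[6] I1 WR R1
[7] I2→ALU
[8] I2 RO
[9] I2 EX
[10] I2 WR R1
[11] I3→FPMUL
[12] I3 RO
[17] I3 EX
[18] I3 WR R1
[19] I4→FPMUL
[20] I4 RO · I5→ALU
[25] I4 EX
[26] I4 WR R4
[27] I5 RO · I6→FPMUL
[28] I5 EX · I6 RO · I7→FPADD
[29] I5 WR R1
[30] I8→ALU
[33] I6 EX
[34] I6 WR R5
[35] I7 RO · I8 RO
[36] I8 EX
[37] I8 WR R0
[38] I7 EX
[39] I7 WR R3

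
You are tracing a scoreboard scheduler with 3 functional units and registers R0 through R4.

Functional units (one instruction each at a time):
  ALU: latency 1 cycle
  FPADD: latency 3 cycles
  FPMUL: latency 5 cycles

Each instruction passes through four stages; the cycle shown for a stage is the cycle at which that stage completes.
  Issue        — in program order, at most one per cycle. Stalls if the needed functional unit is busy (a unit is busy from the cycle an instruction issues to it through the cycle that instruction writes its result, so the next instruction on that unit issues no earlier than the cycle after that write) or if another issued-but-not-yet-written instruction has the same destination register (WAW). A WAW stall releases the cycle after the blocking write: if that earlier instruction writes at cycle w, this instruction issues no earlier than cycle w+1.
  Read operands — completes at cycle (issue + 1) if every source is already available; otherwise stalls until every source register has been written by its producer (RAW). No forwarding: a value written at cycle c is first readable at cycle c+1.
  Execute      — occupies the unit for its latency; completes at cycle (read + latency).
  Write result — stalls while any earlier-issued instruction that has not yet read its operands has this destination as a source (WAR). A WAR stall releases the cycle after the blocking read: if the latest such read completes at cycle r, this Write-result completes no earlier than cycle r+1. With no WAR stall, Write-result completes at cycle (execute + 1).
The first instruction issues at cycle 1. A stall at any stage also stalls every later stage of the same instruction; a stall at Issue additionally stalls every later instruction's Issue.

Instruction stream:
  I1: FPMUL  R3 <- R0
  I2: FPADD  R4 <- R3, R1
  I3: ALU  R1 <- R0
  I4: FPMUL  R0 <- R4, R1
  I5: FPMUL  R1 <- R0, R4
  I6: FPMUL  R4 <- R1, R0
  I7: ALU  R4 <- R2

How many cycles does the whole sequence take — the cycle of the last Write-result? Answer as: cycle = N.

[I1] 1/2/7/8
[I2] 2/9/12/13  (RAW R3: wait I1 write@8)
[I3] 3/4/5/10  (WAR R1: wait I2 read@9)
[I4] 9/14/19/20  (struct: FPMUL busy until I1 writes@8; RAW R4: wait I2 write@13)
[I5] 21/22/27/28  (struct: FPMUL busy until I4 writes@20)
[I6] 29/30/35/36  (struct: FPMUL busy until I5 writes@28)
[I7] 37/38/39/40  (WAW R4: wait I6 write@36)

cycle = 40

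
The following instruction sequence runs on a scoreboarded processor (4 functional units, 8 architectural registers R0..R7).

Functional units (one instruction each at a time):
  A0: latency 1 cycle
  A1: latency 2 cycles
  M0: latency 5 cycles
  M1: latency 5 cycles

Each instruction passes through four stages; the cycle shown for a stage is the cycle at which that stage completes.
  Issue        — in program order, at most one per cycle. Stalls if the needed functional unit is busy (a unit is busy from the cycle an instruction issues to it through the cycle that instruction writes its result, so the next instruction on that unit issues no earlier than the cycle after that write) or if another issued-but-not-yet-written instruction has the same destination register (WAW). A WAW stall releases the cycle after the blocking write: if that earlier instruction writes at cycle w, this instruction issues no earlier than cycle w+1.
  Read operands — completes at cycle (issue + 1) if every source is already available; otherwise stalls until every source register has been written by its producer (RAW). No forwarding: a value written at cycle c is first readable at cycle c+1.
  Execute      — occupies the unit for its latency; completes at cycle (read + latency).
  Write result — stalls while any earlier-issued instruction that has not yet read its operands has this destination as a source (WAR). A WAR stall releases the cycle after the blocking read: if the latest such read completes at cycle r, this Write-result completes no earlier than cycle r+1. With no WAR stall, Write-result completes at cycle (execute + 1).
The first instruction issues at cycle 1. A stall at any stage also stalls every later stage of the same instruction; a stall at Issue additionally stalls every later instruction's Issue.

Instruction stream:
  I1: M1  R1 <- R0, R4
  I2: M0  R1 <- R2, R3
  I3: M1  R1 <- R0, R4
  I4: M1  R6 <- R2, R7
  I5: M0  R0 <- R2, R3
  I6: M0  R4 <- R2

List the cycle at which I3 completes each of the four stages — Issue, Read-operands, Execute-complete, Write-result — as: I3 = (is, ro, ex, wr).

I1 -> (1, 2, 7, 8)
I2 -> (9, 10, 15, 16)  // WAW R1: wait I1 write@8
I3 -> (17, 18, 23, 24)  // WAW R1: wait I2 write@16
I4 -> (25, 26, 31, 32)  // struct: M1 busy until I3 writes@24
I5 -> (26, 27, 32, 33)
I6 -> (34, 35, 40, 41)  // struct: M0 busy until I5 writes@33

I3 = (17, 18, 23, 24)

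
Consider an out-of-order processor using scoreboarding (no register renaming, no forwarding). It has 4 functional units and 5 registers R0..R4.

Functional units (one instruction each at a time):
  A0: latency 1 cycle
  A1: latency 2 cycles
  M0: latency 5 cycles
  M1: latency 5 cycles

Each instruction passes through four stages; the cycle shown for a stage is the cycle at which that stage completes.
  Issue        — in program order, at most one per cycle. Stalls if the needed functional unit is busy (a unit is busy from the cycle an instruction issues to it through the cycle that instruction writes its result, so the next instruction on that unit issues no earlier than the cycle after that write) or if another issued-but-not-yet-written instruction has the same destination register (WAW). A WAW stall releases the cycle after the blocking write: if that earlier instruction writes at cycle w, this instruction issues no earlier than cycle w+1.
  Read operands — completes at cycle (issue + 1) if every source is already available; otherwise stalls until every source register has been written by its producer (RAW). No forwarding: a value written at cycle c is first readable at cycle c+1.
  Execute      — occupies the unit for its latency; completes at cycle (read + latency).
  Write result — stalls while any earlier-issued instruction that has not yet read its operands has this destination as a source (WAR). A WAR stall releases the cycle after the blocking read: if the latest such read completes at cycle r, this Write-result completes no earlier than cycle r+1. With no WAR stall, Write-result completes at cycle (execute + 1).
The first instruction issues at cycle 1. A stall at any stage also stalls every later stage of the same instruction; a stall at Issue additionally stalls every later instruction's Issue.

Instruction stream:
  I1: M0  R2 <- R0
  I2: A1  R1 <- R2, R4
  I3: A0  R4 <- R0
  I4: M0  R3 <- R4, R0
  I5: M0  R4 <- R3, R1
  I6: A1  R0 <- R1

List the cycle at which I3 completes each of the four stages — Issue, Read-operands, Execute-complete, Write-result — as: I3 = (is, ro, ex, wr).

I3 = (3, 4, 5, 10)

I1  is:1  ro:2  ex:7  wr:8
I2  is:2  ro:9  ex:11  wr:12  — RAW R2: wait I1 write@8
I3  is:3  ro:4  ex:5  wr:10  — WAR R4: wait I2 read@9
I4  is:9  ro:11  ex:16  wr:17  — struct: M0 busy until I1 writes@8, RAW R4: wait I3 write@10
I5  is:18  ro:19  ex:24  wr:25  — struct: M0 busy until I4 writes@17
I6  is:19  ro:20  ex:22  wr:23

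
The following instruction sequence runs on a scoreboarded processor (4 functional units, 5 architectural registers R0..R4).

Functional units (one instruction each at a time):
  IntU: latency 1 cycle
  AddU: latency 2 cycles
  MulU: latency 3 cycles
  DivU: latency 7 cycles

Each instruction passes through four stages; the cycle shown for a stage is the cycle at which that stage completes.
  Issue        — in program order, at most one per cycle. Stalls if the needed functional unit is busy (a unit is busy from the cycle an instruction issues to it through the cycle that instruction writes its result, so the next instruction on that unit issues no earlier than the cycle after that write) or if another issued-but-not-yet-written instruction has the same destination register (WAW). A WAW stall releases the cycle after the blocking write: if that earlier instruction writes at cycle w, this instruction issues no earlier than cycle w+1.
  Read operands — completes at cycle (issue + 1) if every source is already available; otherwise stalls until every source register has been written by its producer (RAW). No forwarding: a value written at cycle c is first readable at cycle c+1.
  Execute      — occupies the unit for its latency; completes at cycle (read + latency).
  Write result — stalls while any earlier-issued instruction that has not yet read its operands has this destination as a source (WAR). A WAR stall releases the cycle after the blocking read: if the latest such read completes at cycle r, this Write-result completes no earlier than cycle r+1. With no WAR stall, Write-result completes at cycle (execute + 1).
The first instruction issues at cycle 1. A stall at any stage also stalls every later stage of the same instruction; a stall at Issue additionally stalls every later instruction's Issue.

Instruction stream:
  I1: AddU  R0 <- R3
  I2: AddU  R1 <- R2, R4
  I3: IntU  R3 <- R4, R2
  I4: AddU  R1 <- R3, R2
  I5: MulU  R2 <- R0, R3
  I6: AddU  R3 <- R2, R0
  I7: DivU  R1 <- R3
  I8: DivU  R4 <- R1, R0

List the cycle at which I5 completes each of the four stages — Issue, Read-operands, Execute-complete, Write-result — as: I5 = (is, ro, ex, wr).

[I1] 1/2/4/5
[I2] 6/7/9/10  (struct: AddU busy until I1 writes@5)
[I3] 7/8/9/10
[I4] 11/12/14/15  (struct: AddU busy until I2 writes@10)
[I5] 12/13/16/17
[I6] 16/18/20/21  (struct: AddU busy until I4 writes@15; RAW R2: wait I5 write@17)
[I7] 17/22/29/30  (RAW R3: wait I6 write@21)
[I8] 31/32/39/40  (struct: DivU busy until I7 writes@30)

I5 = (12, 13, 16, 17)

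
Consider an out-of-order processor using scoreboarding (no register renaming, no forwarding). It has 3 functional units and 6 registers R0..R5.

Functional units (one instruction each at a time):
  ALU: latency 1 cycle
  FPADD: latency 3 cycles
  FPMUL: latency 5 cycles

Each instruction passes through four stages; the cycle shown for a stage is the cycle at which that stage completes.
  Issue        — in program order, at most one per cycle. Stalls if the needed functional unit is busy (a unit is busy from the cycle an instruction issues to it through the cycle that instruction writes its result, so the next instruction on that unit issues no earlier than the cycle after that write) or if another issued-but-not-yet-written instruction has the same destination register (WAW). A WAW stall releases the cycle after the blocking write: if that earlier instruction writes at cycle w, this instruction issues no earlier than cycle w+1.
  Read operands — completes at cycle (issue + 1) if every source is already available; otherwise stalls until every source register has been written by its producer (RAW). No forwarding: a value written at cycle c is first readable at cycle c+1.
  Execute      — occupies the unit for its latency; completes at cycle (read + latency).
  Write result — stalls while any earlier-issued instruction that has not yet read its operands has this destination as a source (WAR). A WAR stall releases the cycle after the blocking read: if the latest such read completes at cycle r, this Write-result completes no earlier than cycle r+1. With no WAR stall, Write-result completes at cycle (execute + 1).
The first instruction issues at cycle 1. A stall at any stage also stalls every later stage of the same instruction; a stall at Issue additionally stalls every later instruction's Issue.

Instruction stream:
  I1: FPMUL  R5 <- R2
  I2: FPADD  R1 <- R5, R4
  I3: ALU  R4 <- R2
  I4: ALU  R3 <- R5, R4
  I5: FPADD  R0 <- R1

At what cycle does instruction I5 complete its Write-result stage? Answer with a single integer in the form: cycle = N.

cycle = 19

t=1  I1 dispatched to FPMUL
t=2  I1 operands ready | I2 dispatched to FPADD
t=3  I3 dispatched to ALU
t=4  I3 operands ready
t=5  I3 complete
t=7  I1 complete
t=8  R5←I1
t=9  I2 operands ready
t=10  R4←I3
t=11  I4 dispatched to ALU
t=12  I2 complete | I4 operands ready
t=13  R1←I2 | I4 complete
t=14  R3←I4 | I5 dispatched to FPADD
t=15  I5 operands ready
t=18  I5 complete
t=19  R0←I5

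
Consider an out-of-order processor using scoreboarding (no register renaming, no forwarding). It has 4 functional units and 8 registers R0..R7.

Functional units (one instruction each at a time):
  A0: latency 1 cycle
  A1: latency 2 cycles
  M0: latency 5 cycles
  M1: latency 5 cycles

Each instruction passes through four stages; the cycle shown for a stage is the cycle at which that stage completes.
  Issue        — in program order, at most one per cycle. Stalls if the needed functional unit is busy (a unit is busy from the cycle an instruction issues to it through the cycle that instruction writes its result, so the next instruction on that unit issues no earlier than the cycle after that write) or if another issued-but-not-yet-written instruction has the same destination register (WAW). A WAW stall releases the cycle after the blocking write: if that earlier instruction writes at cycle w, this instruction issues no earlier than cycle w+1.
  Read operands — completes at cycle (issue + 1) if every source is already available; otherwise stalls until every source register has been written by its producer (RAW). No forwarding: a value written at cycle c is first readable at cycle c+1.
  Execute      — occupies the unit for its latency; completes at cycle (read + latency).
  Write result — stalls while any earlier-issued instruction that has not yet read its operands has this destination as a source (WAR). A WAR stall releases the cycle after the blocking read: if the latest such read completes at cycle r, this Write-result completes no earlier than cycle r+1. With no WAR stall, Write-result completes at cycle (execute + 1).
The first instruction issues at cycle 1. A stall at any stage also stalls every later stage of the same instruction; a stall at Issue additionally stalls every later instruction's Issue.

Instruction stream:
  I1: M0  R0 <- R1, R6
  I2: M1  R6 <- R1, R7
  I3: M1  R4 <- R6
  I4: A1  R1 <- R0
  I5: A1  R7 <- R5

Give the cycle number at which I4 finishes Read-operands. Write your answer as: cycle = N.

cycle 1: I1 issues→M0
cycle 2: I1 reads; I2 issues→M1
cycle 3: I2 reads
cycle 7: I1 exec-done
cycle 8: I1 writes R0; I2 exec-done
cycle 9: I2 writes R6
cycle 10: I3 issues→M1
cycle 11: I3 reads; I4 issues→A1
cycle 12: I4 reads
cycle 14: I4 exec-done
cycle 15: I4 writes R1
cycle 16: I3 exec-done; I5 issues→A1
cycle 17: I3 writes R4; I5 reads
cycle 19: I5 exec-done
cycle 20: I5 writes R7

cycle = 12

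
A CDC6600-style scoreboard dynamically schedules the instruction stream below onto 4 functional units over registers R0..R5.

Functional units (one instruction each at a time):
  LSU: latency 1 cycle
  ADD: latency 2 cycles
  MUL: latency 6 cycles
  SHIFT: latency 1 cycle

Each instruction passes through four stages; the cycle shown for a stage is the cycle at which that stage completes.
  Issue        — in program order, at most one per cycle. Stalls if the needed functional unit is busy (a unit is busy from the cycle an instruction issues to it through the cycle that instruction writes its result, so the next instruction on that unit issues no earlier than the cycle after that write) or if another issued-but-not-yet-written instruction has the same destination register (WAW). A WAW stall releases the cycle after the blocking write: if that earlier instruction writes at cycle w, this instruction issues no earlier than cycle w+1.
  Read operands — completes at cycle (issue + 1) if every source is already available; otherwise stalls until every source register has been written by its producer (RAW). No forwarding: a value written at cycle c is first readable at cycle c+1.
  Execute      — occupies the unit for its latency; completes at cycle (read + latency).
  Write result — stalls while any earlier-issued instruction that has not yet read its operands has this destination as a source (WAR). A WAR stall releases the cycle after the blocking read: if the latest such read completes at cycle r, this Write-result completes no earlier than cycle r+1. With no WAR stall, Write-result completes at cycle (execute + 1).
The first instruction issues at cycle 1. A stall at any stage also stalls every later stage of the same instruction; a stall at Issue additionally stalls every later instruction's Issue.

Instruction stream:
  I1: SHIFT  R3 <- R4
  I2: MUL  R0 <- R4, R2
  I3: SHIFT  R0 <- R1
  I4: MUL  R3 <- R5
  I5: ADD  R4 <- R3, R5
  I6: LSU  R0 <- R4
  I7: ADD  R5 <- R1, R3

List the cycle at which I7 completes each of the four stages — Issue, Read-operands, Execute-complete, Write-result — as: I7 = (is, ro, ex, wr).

t=1  I1→SHIFT
t=2  I1 RO; I2→MUL
t=3  I1 EX; I2 RO
t=4  I1 WR R3
t=9  I2 EX
t=10  I2 WR R0
t=11  I3→SHIFT
t=12  I3 RO; I4→MUL
t=13  I3 EX; I4 RO; I5→ADD
t=14  I3 WR R0
t=15  I6→LSU
t=19  I4 EX
t=20  I4 WR R3
t=21  I5 RO
t=23  I5 EX
t=24  I5 WR R4
t=25  I6 RO; I7→ADD
t=26  I6 EX; I7 RO
t=27  I6 WR R0
t=28  I7 EX
t=29  I7 WR R5

I7 = (25, 26, 28, 29)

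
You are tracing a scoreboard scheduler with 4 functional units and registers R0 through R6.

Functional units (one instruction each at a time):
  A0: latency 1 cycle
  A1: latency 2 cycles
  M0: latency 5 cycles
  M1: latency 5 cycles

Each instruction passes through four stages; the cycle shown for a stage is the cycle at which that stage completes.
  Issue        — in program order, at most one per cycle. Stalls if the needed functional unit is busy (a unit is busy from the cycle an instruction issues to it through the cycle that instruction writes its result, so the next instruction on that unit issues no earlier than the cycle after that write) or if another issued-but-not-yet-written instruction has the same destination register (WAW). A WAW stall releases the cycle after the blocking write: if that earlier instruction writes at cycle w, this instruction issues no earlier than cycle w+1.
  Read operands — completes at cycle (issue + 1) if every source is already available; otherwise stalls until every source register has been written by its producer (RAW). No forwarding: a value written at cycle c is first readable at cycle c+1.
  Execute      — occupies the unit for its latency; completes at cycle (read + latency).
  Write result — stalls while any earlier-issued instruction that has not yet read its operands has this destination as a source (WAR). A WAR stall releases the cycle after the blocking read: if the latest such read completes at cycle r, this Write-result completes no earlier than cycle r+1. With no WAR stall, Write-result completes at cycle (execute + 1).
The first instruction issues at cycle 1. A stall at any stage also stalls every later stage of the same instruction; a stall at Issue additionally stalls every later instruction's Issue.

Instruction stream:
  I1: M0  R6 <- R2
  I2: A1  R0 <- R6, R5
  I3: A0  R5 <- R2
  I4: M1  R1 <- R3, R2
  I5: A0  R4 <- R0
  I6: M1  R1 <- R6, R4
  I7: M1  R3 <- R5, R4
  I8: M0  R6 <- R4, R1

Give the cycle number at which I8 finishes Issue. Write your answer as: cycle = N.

[I1] 1/2/7/8
[I2] 2/9/11/12  (RAW R6: wait I1 write@8)
[I3] 3/4/5/10  (WAR R5: wait I2 read@9)
[I4] 4/5/10/11
[I5] 11/13/14/15  (struct: A0 busy until I3 writes@10; RAW R0: wait I2 write@12)
[I6] 12/16/21/22  (RAW R4: wait I5 write@15)
[I7] 23/24/29/30  (struct: M1 busy until I6 writes@22)
[I8] 24/25/30/31

cycle = 24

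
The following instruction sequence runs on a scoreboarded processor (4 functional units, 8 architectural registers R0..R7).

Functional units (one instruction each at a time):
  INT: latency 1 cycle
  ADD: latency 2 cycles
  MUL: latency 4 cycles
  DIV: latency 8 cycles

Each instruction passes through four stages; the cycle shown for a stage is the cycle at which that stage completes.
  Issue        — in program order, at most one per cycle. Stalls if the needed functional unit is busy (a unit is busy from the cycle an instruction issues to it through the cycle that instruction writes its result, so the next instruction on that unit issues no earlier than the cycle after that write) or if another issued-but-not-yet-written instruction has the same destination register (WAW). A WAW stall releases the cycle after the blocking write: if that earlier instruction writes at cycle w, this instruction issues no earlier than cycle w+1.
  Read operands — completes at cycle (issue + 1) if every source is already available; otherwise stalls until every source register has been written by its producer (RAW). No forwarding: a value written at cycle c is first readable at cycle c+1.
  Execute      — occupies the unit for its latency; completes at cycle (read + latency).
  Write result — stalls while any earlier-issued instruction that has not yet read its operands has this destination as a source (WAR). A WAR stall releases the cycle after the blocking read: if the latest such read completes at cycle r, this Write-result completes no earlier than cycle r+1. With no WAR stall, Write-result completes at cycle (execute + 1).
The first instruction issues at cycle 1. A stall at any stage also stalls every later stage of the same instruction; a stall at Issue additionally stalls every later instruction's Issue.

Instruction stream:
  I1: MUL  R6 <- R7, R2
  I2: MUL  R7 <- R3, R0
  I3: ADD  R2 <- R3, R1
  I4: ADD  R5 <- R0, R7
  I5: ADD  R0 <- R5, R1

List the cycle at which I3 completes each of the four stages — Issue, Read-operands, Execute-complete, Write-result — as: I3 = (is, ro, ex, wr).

I3 = (9, 10, 12, 13)

[1] I1 issues→MUL
[2] I1 reads
[6] I1 exec-done
[7] I1 writes R6
[8] I2 issues→MUL
[9] I2 reads; I3 issues→ADD
[10] I3 reads
[12] I3 exec-done
[13] I2 exec-done; I3 writes R2
[14] I2 writes R7; I4 issues→ADD
[15] I4 reads
[17] I4 exec-done
[18] I4 writes R5
[19] I5 issues→ADD
[20] I5 reads
[22] I5 exec-done
[23] I5 writes R0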